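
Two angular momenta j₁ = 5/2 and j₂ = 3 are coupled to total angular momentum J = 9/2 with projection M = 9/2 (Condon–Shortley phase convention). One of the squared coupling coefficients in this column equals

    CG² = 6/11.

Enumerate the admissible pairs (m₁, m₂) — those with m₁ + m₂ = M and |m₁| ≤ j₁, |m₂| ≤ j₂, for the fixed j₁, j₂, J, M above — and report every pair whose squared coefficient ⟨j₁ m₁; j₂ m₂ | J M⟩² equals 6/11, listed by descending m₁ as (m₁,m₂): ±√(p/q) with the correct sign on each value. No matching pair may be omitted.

(3/2,3): −√(6/11)

Admissible pairs with m₁+m₂ = M = 9/2: (3/2,3), (5/2,2)
  (m₁,m₂)=(5/2,2): CG² = 5/11, CG = +√(5/11)
  (m₁,m₂)=(3/2,3): CG² = 6/11, CG = −√(6/11)   ← matches the target
Pairs with CG² = 6/11: (3/2,3): −√(6/11)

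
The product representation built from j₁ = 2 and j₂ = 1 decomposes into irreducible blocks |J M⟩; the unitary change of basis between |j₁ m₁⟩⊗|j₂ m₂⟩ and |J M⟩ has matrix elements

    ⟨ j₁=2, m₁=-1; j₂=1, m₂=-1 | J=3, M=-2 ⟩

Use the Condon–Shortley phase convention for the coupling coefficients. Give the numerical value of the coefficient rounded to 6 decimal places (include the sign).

√[7·0!4!2!/7! · 1!3!0!2!1!5!] = √(96)
  +(−1)^0/∏(0,0,3,0,1,2)! = 1/12  (running 1/12)
⟨..|..⟩ = √(96)·(1/12) = +0.816497

+0.816497  (= +√(2/3))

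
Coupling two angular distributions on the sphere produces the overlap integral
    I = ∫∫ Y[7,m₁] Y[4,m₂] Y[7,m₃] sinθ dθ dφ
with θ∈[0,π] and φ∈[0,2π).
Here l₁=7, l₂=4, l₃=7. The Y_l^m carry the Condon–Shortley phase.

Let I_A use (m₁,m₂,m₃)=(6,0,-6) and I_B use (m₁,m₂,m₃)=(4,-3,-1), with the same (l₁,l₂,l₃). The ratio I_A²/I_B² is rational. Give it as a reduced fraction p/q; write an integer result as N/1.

l's match ⇒ only the (l;m) 3-j factors differ between A and B.
A: triangle coeff Δ(7,4,7) = 1/58198140; Σ_t [0,1]: t=0:+1/209018880 t=1:−1/130636800 = -1/348364800; (3j)²=143/45220 [(7 4 7; 6 0 -6)], sign=+1
B: triangle coeff Δ(7,4,7) = 1/58198140; Σ_t [0,1]: t=0:+1/4354560 t=1:−1/11612160 = 1/6967296; (3j)²=625/50388 [(7 4 7; 4 -3 -1)], sign=+1
I_A²/I_B² = (143/45220)/(625/50388) = 5577/21875

5577/21875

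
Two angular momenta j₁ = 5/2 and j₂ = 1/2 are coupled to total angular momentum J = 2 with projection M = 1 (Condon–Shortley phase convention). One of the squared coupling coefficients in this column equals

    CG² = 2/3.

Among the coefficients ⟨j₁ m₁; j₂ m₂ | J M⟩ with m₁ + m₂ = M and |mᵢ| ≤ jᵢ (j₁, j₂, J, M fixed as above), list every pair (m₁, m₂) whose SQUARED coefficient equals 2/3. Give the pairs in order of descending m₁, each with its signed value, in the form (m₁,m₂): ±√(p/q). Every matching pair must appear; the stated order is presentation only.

Admissible pairs with m₁+m₂ = M = 1: (1/2,1/2), (3/2,-1/2)
  (m₁,m₂)=(3/2,-1/2): CG² = 2/3, CG = +√(2/3)   ← matches the target
  (m₁,m₂)=(1/2,1/2): CG² = 1/3, CG = −√(1/3)
Pairs with CG² = 2/3: (3/2,-1/2): +√(2/3)

(3/2,-1/2): +√(2/3)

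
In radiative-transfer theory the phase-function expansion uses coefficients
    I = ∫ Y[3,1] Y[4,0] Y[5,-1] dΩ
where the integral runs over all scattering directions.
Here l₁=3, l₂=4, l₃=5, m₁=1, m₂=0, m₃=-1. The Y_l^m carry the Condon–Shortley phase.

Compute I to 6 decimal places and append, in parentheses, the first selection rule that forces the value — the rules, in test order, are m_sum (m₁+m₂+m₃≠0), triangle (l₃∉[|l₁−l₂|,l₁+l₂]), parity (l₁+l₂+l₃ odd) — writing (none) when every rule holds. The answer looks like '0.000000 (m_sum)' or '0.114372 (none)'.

Rules hold: Σm=0, L=12 even, 1≤5≤7.
N = 7·9·11 = 693
Δ = 2!·4!·6!/13! = 1/180180
Racah Σ t=0..2: t=0:+1/576 t=1:−1/144 t=2:+1/576 = -1/288
⇒ 3j(3 4 5; 0 0 0)² = 20/1001, sgn +1
Racah Σ t=0..2: t=0:+1/384 t=1:−1/216 t=2:+1/2304 = -11/6912
⇒ 3j(3 4 5; 1 0 -1)² = 11/1638, sgn -1
4πI² = N·(3j₀)²·(3jₘ)² = 110/1183
I = -1·√(0.0929839/4π) = -0.08601992
No selection rule forces the value: the integral is nonzero (none).

-0.086020 (none)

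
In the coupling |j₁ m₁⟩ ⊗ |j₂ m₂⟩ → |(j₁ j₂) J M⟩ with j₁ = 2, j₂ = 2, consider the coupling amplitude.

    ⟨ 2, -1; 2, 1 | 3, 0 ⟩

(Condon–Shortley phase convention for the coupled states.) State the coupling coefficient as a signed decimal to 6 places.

−√(2/5) ≈ -0.632456

triangle: 1!·3!·3!/8! = 36/40320
(j±m)!: 1!·3!·3!·1!·3!·3! = 1296
prefactor² = (2J+1)·Δ·N² = 81/10
  k=0: +1/(0!·1!·3!·3!·0!·0!) = 1/36
  k=1: −1/(1!·0!·2!·2!·1!·1!) = -1/4
Σ = -2/9  ⇒  CG² = 81/10·(-2/9)² = 2/5
CG = −√(2/5) = -0.632456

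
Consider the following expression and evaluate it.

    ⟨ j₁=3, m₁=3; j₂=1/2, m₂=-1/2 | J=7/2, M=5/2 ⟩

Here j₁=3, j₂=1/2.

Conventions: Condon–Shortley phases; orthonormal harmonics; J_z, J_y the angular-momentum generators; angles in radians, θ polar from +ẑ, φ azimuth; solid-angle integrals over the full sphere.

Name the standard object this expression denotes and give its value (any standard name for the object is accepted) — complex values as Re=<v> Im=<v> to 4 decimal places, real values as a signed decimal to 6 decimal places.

This is a Clebsch–Gordan (vector-coupling) coefficient.
√[8·0!6!1!/8! · 6!0!0!1!6!1!] = √(518400/7)
  +(−1)^0/∏(0,0,0,0,6,1)! = 1/720  (running 1/720)
⟨..|..⟩ = √(518400/7)·(1/720) = +0.377964

Clebsch–Gordan coefficient, +√(1/7) ≈ +0.377964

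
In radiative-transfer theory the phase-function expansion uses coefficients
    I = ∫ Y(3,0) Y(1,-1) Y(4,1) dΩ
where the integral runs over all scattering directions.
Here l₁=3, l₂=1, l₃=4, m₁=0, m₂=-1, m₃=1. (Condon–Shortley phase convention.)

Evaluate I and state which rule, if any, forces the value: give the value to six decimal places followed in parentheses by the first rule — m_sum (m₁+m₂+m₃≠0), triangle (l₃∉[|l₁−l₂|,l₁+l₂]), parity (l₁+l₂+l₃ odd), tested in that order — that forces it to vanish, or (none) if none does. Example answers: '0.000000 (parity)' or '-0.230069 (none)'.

Checks pass: Σm=0; 8 even; l₃=4∈[2,4].
(2·3+1)(2·1+1)(2·4+1) = 189
Δ: 0! 6! 2! / 9! → 1/252
sum: t=0:+1/36 = 1/36
3j²(3 1 4; 0 0 0) = Δ·Π!·Σ² = 4/63  (sign +1)
sum: t=0:+1/72 = 1/72
3j²(3 1 4; 0 -1 1) = Δ·Π!·Σ² = 5/126  (sign -1)
combine: 4πI² = 189·4/63·5/126 = 10/21
take √, sign -1: I = -0.19466390
No selection rule forces the value: the integral is nonzero (none).

-0.194664 (none)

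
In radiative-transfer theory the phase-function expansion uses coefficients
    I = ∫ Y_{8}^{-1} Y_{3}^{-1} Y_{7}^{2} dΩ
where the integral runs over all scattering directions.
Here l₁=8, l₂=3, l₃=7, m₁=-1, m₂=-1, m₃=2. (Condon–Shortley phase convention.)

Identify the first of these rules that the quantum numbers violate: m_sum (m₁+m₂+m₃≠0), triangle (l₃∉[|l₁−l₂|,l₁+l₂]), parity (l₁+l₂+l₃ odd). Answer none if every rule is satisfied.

none

m₁+m₂+m₃ = -1 − 1 + 2 = 0  ✓
triangle: |8−3|=5 ≤ l₃=7 ≤ 8+3=11  ✓
parity: l₁+l₂+l₃ = 18 is even  ✓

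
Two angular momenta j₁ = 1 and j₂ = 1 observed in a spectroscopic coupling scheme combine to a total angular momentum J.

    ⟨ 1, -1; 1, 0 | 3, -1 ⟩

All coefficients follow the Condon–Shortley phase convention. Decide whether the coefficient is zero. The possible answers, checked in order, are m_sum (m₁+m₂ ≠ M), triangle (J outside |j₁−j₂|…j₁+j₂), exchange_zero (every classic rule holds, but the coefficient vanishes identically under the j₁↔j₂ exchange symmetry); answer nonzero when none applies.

triangle

m-sum: m₁+m₂ = -1+0 = -1, M = -1  ✓
triangle: need |j₁−j₂| ≤ J ≤ j₁+j₂, i.e. J ∈ [0, 2]; J = 3 is outside ✗ ⇒ coefficient is 0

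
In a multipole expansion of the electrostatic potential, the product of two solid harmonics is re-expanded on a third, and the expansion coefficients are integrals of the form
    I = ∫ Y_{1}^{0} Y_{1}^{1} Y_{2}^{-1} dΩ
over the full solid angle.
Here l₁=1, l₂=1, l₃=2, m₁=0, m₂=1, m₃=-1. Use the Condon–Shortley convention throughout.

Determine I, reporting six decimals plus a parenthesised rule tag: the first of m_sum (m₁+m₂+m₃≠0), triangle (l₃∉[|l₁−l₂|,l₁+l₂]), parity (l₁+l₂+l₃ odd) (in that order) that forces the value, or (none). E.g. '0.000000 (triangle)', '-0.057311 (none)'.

-0.218510 (none)

m-sum 0 ✓  L=4 even ✓  0≤2≤2 ✓
Π(2lᵢ+1) = 3×3×5 = 45
triangle coeff Δ(1,1,2) = 1/30
Σ_t [0,0]: t=0:+1/1 = 1/1
(3j)²=2/15 [(1 1 2; 0 0 0)], sign=+1
Σ_t [0,0]: t=0:+1/2 = 1/2
(3j)²=1/10 [(1 1 2; 0 1 -1)], sign=-1
⇒ 4πI² = 3/5
I = (-1)√(3/5/(4π)) = -0.21850969
No selection rule forces the value: the integral is nonzero (none).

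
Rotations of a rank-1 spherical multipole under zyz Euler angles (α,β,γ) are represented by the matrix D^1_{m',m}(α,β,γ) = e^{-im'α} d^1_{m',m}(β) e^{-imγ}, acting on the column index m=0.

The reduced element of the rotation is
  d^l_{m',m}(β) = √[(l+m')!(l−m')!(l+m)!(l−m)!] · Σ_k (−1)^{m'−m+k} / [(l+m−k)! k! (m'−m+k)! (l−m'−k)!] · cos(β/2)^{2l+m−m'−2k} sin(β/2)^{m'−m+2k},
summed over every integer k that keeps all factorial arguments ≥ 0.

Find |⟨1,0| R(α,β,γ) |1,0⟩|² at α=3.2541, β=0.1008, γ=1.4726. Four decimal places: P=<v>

P=0.9899

Split into d^1_{0,0}(β=0.1008) × two z-phases.
With c≡cos(β/2)=0.998730 and s≡sin(β/2)=0.050379, N=[1·1·1·1]^{1/2}=1.000000
k∈{0,1} keeps every argument non-negative
  k=0: (−1)^0·1.0000/(1)·0.9987^2·0.0504^0 = +0.997462
  k=1: (−1)^1·1.0000/(1)·0.9987^0·0.0504^2 = -0.002538
d^1_{0,0}(0.1008) = +0.997462 -0.002538 = +0.994924
|D^1_{0,0}|² = |d^1_{0,0}(β)|² = (+0.994924)² = 0.989874 (the z-rotation phases have unit modulus)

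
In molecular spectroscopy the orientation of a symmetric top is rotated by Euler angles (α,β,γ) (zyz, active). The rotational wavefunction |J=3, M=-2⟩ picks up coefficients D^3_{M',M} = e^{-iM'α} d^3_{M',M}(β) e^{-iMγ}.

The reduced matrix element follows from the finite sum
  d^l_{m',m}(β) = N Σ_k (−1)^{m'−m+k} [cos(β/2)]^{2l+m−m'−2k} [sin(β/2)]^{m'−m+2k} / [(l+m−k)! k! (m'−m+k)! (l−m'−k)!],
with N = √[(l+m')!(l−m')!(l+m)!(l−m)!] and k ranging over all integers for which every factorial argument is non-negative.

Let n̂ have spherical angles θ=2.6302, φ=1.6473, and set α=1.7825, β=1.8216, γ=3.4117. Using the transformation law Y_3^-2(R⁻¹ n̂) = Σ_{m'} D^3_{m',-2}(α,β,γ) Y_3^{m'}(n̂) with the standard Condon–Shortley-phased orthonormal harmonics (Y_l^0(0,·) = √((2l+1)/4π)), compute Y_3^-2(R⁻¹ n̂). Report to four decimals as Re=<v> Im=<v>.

Need the full column D^3_{m',-2} for m'=−3..3 at α=1.7825, β=1.8216, γ=3.4117.
cos(β/2)=0.613114, sin(β/2)=0.789994
d^3_{-3,-2}: single k=1 term ⇒ +0.167651;  D = +0.154711-0.064586i
d^3_{-2,-2}: k∈[0..1] ⇒ +0.053119 -0.440943 = -0.387825;  D = +0.221273+0.318506i
d^3_{-1,-2}: k∈[0..1] ⇒ -0.216436 +0.718664 = +0.502228;  D = -0.343042+0.366817i
d^3_{0,-2}: k∈[0..1] ⇒ +0.483029 -0.801935 = -0.318906;  D = -0.273493-0.164020i
d^3_{1,-2}: k∈[0..1] ⇒ -0.718664 +0.596570 = -0.122094;  D = -0.039392+0.115565i
d^3_{2,-2}: k∈[0..1] ⇒ +0.732063 -0.243077 = +0.488986;  D = -0.485654-0.056987i
d^3_{3,-2}: single k=0 term ⇒ -0.462101;  D = -0.043786-0.460022i
Y_3^{m'}(θ=2.6302,φ=1.6473) and Σ D·Y over m':
  (+0.1547-0.0646i)·(+0.0111+0.0476i)  (+0.2213+0.3185i)·(+0.2110-0.0325i)  (-0.3430+0.3668i)·(-0.0339-0.4419i)  (-0.2735-0.1640i)·(-0.2612+0.0000i)  (-0.0394+0.1156i)·(+0.0339-0.4419i)  (-0.4857-0.0570i)·(+0.2110+0.0325i)  (-0.0438-0.4600i)·(-0.0111+0.0476i)
Y_3^-2(R⁻¹ n̂) = +0.278530+0.245192i

Re=0.2785 Im=0.2452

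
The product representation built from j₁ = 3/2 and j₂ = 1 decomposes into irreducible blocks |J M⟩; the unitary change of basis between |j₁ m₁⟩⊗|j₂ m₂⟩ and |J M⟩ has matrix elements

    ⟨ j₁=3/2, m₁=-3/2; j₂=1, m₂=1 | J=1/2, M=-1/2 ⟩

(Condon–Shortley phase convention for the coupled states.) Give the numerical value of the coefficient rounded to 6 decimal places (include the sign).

+√(1/2) = +0.707107

triangle: 2!*1!*0!/4! = 2/24
(j±m)!: 0!*3!*2!*0!*0!*1! = 12
prefactor² = (2J+1)*Δ*N² = 2
  k=2: +1/(2!*0!*1!*0!*0!*0!) = 1/2
Σ = 1/2  ⇒  CG² = 2*(1/2)² = 1/2
CG = +√(1/2) = +0.707107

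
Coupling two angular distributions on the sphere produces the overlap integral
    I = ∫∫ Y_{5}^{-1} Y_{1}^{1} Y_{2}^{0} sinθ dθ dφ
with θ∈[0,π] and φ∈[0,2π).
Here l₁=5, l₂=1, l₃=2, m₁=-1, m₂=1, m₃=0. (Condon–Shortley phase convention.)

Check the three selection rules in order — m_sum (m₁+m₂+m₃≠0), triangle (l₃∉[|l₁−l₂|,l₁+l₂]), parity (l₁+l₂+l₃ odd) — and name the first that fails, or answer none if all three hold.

azimuthal sum: -1 + 1 + 0 = 0  ✓
l₃ must lie in [4,6]; have l₃=2  ✗
L = 5 + 1 + 2 = 8 (even)

triangle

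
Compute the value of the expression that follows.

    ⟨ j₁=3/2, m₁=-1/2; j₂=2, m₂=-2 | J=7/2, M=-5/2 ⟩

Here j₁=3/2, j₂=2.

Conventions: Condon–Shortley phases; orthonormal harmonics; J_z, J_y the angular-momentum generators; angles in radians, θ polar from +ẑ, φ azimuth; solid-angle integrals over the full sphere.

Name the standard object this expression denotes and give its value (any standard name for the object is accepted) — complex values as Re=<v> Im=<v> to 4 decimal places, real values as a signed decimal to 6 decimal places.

This is a Clebsch–Gordan (vector-coupling) coefficient.
√[8·0!3!4!/8! · 1!2!0!4!1!6!] = √(6912/7)
  +(−1)^0/∏(0,0,2,0,1,4)! = 1/48  (running 1/48)
⟨..|..⟩ = √(6912/7)·(1/48) = +0.654654

Clebsch–Gordan coefficient, +√(3/7) ≈ +0.654654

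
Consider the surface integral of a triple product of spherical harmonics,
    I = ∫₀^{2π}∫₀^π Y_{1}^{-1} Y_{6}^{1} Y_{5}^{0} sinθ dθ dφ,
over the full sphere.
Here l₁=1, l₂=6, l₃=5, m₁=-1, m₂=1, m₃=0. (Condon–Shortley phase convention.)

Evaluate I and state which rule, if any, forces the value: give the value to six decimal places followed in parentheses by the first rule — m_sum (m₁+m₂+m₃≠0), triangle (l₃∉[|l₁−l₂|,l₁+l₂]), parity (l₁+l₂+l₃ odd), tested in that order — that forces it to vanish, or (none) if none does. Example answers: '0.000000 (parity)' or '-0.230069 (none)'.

-0.187239 (none)

Rules hold: Σm=0, L=12 even, 5≤5≤7.
N = 3·13·11 = 429
Δ = 2!·0!·10!/13! = 1/858
Racah Σ t=1..1: t=1:−1/14400 = -1/14400
⇒ 3j(1 6 5; 0 0 0)² = 6/143, sgn +1
Racah Σ t=2..2: t=2:+1/28800 = 1/28800
⇒ 3j(1 6 5; -1 1 0)² = 7/286, sgn -1
4πI² = N·(3j₀)²·(3jₘ)² = 63/143
I = -1·√(0.440559/4π) = -0.18723944
No selection rule forces the value: the integral is nonzero (none).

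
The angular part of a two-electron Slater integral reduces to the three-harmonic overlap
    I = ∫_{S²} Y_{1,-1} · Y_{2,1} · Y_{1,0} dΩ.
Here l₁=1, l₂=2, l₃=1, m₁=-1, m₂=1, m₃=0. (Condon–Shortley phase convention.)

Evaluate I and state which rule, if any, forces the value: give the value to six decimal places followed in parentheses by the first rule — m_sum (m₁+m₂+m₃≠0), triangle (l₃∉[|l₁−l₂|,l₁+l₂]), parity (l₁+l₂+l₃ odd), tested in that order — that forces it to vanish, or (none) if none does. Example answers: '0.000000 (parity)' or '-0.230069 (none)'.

-0.218510 (none)

Rules hold: Σm=0, L=4 even, 1≤1≤3.
N = 3·5·3 = 45
Δ = 2!·0!·2!/5! = 1/30
Racah Σ t=1..1: t=1:−1/1 = -1/1
⇒ 3j(1 2 1; 0 0 0)² = 2/15, sgn +1
Racah Σ t=2..2: t=2:+1/2 = 1/2
⇒ 3j(1 2 1; -1 1 0)² = 1/10, sgn -1
4πI² = N·(3j₀)²·(3jₘ)² = 3/5
I = -1·√(0.6/4π) = -0.21850969
No selection rule forces the value: the integral is nonzero (none).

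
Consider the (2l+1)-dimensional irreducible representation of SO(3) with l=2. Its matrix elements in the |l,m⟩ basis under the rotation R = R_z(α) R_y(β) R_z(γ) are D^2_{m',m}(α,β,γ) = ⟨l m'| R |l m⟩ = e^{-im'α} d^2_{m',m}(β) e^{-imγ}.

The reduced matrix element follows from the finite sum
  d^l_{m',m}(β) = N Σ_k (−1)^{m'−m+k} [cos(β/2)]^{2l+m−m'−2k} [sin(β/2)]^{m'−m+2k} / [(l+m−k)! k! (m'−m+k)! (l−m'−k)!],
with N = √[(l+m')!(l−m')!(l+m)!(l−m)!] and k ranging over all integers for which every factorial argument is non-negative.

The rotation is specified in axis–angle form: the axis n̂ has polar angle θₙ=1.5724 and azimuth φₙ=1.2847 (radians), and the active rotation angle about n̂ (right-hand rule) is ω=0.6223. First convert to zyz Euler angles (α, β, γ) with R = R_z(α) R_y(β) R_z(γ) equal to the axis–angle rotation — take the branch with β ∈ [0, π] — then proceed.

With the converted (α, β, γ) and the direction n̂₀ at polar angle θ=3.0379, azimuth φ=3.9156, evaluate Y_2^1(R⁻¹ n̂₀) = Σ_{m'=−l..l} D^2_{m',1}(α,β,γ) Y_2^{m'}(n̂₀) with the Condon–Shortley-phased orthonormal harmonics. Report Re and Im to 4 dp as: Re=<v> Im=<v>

Axis–angle → zyz. n̂ = (sinθₙcosφₙ, sinθₙsinφₙ, cosθₙ) = (+0.282209, +0.959352, -0.001604), ω = 0.6223.
R = I cosω + sinω [n̂]ₓ + (1−cosω) n̂n̂ᵀ gives
  R = [+0.827470, +0.051687, +0.559127; +0.049818, +0.985070, -0.164790; -0.559296, +0.164213, +0.812540]
β = atan2(√(R₁₃²+R₂₃²), R₃₃) = 0.622299; α = atan2(R₂₃, R₁₃) mod 2π = 5.996573; γ = atan2(R₃₂, −R₃₁) mod 2π = 0.285581
Need the full column D^2_{m',1} for m'=−2..2 at α=5.9966, β=0.6223, γ=0.2856.
cos(β/2)=0.951982, sin(β/2)=0.306153
d^2_{-2,1}: single k=3 term ⇒ +0.054636;  D = +0.035696-0.041363i
d^2_{-1,1}: k∈[2..3] ⇒ +0.254834 -0.008785 = +0.246048;  D = +0.206857-0.133229i
d^2_{0,1}: k∈[1..2] ⇒ +0.646995 -0.066915 = +0.580081;  D = +0.556586-0.163417i
d^2_{1,1}: k∈[0..1] ⇒ +0.821326 -0.254834 = +0.566492;  D = +0.566492+0.000584i
d^2_{2,1}: single k=0 term ⇒ -0.528269;  D = -0.506565-0.149866i
Y_2^{m'}(θ=3.0379,φ=3.9156) and Σ D·Y over m':
  (+0.0357-0.0414i)·(+0.0001-0.0041i)  (+0.2069-0.1332i)·(+0.0569-0.0556i)  (+0.5566-0.1634i)·(+0.6206+0.0000i)  (+0.5665+0.0006i)·(-0.0569-0.0556i)  (-0.5066-0.1499i)·(+0.0001+0.0041i)
Y_2^1(R⁻¹ n̂) = +0.318018-0.154291i

Re=0.3180 Im=-0.1543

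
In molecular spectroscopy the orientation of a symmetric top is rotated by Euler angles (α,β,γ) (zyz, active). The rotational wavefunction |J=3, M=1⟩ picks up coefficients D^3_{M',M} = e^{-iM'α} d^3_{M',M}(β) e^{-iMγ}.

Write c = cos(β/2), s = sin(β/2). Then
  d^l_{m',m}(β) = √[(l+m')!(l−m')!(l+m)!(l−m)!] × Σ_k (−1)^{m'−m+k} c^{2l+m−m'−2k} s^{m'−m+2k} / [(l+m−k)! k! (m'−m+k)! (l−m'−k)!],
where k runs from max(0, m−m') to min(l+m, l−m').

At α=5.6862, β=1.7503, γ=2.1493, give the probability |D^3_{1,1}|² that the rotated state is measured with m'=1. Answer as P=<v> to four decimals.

P=0.0168

First d^3_{1,1}(β=1.7503), then the phase factors e^{-i(1)α} and e^{-i(1)γ}:
With c≡cos(β/2)=0.640882 and s≡sin(β/2)=0.767640, N=[24·2·24·2]^{1/2}=48.000000
k∈{0,1,2} keeps every argument non-negative
  k=0: (−1)^0·48.0000/(48)·0.6409^6·0.7676^0 = +0.069289
  k=1: (−1)^1·48.0000/(6)·0.6409^4·0.7676^2 = -0.795273
  k=2: (−1)^2·48.0000/(8)·0.6409^2·0.7676^4 = +0.855730
d^3_{1,1}(1.7503) = +0.069289 -0.795273 +0.855730 = +0.129746
|D^3_{1,1}|² = |d^3_{1,1}(β)|² = (+0.129746)² = 0.016834 (the z-rotation phases have unit modulus)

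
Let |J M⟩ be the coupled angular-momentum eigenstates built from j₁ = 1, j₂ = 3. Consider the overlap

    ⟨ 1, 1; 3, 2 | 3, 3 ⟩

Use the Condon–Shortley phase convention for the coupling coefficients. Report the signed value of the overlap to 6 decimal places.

j₁+j₂−J=1  J+j₁−j₂=1  J−j₁+j₂=5  j₁+j₂+J+1=8
(j₁±m₁, j₂±m₂, J±M) = (2,0,5,1,6,0)
P² = 3600
sum k=0..0:
  [0] +1/120 = 1/120
S = 1/120
C² = P²·S² = 1/4 ; C = +0.500000

+√(1/4) = +0.500000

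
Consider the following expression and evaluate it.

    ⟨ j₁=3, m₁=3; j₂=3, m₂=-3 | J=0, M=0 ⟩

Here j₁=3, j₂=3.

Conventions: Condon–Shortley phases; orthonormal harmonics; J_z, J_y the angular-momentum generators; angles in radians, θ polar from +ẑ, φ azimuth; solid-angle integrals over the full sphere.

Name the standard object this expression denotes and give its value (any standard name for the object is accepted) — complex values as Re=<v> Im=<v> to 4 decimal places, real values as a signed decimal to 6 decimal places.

This is a Clebsch–Gordan (vector-coupling) coefficient.
triangle: 6!*0!*0!/7! = 720/5040
(j±m)!: 6!*0!*0!*6!*0!*0! = 518400
prefactor² = (2J+1)*Δ*N² = 518400/7
  k=0: +1/(0!*6!*0!*0!*0!*0!) = 1/720
Σ = 1/720  ⇒  CG² = 518400/7*(1/720)² = 1/7
CG = +√(1/7) = +0.377964

Clebsch–Gordan coefficient, +√(1/7) ≈ +0.377964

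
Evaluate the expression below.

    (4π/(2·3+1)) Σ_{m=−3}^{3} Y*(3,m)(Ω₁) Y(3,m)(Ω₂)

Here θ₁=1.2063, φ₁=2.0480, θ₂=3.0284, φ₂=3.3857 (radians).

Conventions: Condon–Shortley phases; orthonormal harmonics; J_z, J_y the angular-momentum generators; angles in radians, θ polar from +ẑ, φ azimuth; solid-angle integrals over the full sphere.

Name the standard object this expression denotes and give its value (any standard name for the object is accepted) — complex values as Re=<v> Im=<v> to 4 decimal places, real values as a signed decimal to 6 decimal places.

This sum is the spherical-harmonic addition theorem: it equals the Legendre polynomial P_l(cos γ) of the angle γ between the two directions.
Expand P_3 via completeness: Σ_{m} conj(Y_{3,m}) at Ω₁ times Y_{3,m} at Ω₂ —
  [-3]  conj(Y_{3,-3})(Ω₁) = 0.33699 - 0.04721j ; Y_{3,-3}(Ω₂) = -0.00045 + 0.00040j ; Δ = -0.00013 + 0.00016j
  [-2]  conj(Y_{3,-2})(Ω₁) = -0.18384 - 0.25950j ; Y_{3,-2}(Ω₂) = -0.01144 + 0.00608j ; Δ = 0.00368 + 0.00185j
  [-1]  conj(Y_{3,-1})(Ω₁) = 0.05057 - 0.09780j ; Y_{3,-1}(Ω₂) = -0.13943 + 0.03473j ; Δ = -0.00365 + 0.01539j
  [+0]  conj(Y_{3,0})(Ω₁) = -0.31456 + 0.00000j ; Y_{3,0}(Ω₂) = -0.71792 + 0.00000j ; Δ = 0.22583 + 0.00000j
  [+1]  conj(Y_{3,1})(Ω₁) = -0.05057 - 0.09780j ; Y_{3,1}(Ω₂) = 0.13943 + 0.03473j ; Δ = -0.00365 - 0.01539j
  [+2]  conj(Y_{3,2})(Ω₁) = -0.18384 + 0.25950j ; Y_{3,2}(Ω₂) = -0.01144 - 0.00608j ; Δ = 0.00368 - 0.00185j
  [+3]  conj(Y_{3,3})(Ω₁) = -0.33699 - 0.04721j ; Y_{3,3}(Ω₂) = 0.00045 + 0.00040j ; Δ = -0.00013 - 0.00016j
Total Σ_m = 0.22562 + 0.00000j. Multiply by 1.795196: 0.40504 + 0.00000j. P_3(cos γ) = 0.405035

Legendre polynomial (addition theorem), +0.405035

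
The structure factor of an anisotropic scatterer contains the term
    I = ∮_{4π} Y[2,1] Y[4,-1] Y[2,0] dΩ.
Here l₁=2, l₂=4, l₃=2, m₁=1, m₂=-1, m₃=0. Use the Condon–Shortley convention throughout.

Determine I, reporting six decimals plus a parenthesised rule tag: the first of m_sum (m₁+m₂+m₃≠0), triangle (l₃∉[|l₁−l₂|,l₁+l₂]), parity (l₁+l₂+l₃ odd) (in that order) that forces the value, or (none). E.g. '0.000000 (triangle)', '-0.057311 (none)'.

-0.220728 (none)

Rules hold: Σm=0, L=8 even, 2≤2≤6.
N = 5·9·5 = 225
Δ = 4!·0!·4!/9! = 1/630
Racah Σ t=2..2: t=2:+1/16 = 1/16
⇒ 3j(2 4 2; 0 0 0)² = 2/35, sgn +1
Racah Σ t=1..1: t=1:−1/24 = -1/24
⇒ 3j(2 4 2; 1 -1 0)² = 1/21, sgn -1
4πI² = N·(3j₀)²·(3jₘ)² = 30/49
I = -1·√(0.612245/4π) = -0.22072812
No selection rule forces the value: the integral is nonzero (none).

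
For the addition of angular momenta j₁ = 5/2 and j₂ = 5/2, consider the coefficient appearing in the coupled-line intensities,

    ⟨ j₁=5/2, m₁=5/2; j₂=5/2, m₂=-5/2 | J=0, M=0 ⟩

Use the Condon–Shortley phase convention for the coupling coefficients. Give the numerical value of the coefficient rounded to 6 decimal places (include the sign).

√[1·5!0!0!/6! · 5!0!0!5!0!0!] = √(2400)
  +(−1)^0/∏(0,5,0,0,0,0)! = 1/120  (running 1/120)
⟨..|..⟩ = √(2400)·(1/120) = +0.408248

+√(1/6) ≈ +0.408248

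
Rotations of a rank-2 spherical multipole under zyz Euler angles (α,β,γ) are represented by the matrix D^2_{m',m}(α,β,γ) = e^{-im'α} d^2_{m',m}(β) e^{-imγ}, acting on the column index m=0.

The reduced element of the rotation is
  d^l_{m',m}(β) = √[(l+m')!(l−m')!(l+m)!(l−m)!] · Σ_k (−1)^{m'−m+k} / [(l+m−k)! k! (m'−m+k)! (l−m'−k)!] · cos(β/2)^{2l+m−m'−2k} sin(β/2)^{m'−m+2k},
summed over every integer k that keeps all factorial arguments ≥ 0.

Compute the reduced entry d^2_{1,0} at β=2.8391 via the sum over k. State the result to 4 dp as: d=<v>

d=0.3483

d^2_{1,0}(β=2.8391) via the finite sum:
With c≡cos(β/2)=0.150670 and s≡sin(β/2)=0.988584, N=[6·1·2·2]^{1/2}=4.898979
k: max(0,(0)−(1))=0 … min(2+(0),2−(1))=1
  k=0: (−1)^1·4.8990/(2)·0.1507^3·0.9886^1 = -0.008283
  k=1: (−1)^2·4.8990/(2)·0.1507^1·0.9886^3 = +0.356570
d^2_{1,0}(2.8391) = -0.008283 +0.356570 = +0.348287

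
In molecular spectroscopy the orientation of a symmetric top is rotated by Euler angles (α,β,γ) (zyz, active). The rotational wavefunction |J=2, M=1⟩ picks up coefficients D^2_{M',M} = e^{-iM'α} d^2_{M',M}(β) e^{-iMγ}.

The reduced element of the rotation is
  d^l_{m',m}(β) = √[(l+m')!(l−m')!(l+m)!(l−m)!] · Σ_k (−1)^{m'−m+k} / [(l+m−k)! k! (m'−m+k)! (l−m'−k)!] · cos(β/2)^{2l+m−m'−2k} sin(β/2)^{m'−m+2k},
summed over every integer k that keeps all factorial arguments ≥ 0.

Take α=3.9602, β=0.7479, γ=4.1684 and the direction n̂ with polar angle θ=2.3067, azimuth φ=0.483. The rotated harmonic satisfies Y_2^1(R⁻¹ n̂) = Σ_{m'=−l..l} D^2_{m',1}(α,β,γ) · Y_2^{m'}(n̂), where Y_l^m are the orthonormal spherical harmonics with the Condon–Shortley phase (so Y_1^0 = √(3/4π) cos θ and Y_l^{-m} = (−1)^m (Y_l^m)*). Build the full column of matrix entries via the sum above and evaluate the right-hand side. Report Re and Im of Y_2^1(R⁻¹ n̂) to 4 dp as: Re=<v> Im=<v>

Need the full column D^2_{m',1} for m'=−2..2 at α=3.9602, β=0.7479, γ=4.1684.
cos(β/2)=0.930892, sin(β/2)=0.365295
d^2_{-2,1}: single k=3 term ⇒ +0.090753;  D = -0.074364-0.052020i
d^2_{-1,1}: k∈[2..3] ⇒ +0.346903 -0.017806 = +0.329096;  D = +0.321989-0.068024i
d^2_{0,1}: k∈[1..2] ⇒ +0.721800 -0.111149 = +0.610651;  D = -0.316044+0.522504i
d^2_{1,1}: k∈[0..1] ⇒ +0.750925 -0.346903 = +0.404022;  D = -0.109563-0.388883i
d^2_{2,1}: single k=0 term ⇒ -0.589348;  D = -0.523408-0.270878i
Y_2^{m'}(θ=2.3067,φ=0.483) and Σ D·Y over m':
  (-0.0744-0.0520i)·(+0.1207-0.1746i)  (+0.3220-0.0680i)·(-0.3404+0.1785i)  (-0.3160+0.5225i)·(+0.1109+0.0000i)  (-0.1096-0.3889i)·(+0.3404+0.1785i)  (-0.5234-0.2709i)·(+0.1207+0.1746i)
Y_2^1(R⁻¹ n̂) = -0.134325-0.130692i

Re=-0.1343 Im=-0.1307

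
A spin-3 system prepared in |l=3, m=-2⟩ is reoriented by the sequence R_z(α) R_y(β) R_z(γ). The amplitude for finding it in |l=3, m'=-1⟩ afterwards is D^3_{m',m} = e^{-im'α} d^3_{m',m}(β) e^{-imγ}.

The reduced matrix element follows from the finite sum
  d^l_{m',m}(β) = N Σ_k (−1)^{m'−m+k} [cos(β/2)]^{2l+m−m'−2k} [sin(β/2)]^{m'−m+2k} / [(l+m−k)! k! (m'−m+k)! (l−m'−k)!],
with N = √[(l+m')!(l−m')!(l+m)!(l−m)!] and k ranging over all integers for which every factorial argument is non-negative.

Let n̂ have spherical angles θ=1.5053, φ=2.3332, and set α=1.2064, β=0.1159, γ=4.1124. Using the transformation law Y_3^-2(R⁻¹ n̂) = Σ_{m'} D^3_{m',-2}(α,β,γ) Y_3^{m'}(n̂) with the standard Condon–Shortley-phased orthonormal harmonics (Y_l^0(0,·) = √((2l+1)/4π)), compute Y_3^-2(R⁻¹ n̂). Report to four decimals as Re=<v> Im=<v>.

Re=0.1093 Im=-0.0376

Need the full column D^3_{m',-2} for m'=−3..3 at α=1.2064, β=0.1159, γ=4.1124.
cos(β/2)=0.998321, sin(β/2)=0.057918
d^3_{-3,-2}: single k=1 term ⇒ +0.140682;  D = +0.105545-0.093014i
d^3_{-2,-2}: k∈[0..1] ⇒ +0.989970 -0.016660 = +0.973310;  D = -0.341026-0.911611i
d^3_{-1,-2}: k∈[0..1] ⇒ -0.181619 +0.001223 = -0.180397;  D = +0.180393+0.001159i
d^3_{0,-2}: k∈[0..1] ⇒ +0.018250 -0.000061 = +0.018189;  D = -0.006591+0.016952i
d^3_{1,-2}: k∈[0..1] ⇒ -0.001223 +0.000002 = -0.001221;  D = -0.000905-0.000819i
d^3_{2,-2}: k∈[0..1] ⇒ +0.000056 -0.000000 = +0.000056;  D = +0.000050-0.000025i
d^3_{3,-2}: single k=0 term ⇒ -0.000002;  D = +0.000000+0.000002i
Y_3^{m'}(θ=1.5053,φ=2.3332) and Σ D·Y over m':
  (+0.1055-0.0930i)·(+0.3126-0.2722i)  (-0.3410-0.9116i)·(-0.0031+0.0665i)  (+0.1804+0.0012i)·(+0.2180+0.2282i)  (-0.0066+0.0170i)·(-0.0727+0.0000i)  (-0.0009-0.0008i)·(-0.2180+0.2282i)  (+0.0000-0.0000i)·(-0.0031-0.0665i)  (+0.0000+0.0000i)·(-0.3126-0.2722i)
Y_3^-2(R⁻¹ n̂) = +0.109288-0.037553i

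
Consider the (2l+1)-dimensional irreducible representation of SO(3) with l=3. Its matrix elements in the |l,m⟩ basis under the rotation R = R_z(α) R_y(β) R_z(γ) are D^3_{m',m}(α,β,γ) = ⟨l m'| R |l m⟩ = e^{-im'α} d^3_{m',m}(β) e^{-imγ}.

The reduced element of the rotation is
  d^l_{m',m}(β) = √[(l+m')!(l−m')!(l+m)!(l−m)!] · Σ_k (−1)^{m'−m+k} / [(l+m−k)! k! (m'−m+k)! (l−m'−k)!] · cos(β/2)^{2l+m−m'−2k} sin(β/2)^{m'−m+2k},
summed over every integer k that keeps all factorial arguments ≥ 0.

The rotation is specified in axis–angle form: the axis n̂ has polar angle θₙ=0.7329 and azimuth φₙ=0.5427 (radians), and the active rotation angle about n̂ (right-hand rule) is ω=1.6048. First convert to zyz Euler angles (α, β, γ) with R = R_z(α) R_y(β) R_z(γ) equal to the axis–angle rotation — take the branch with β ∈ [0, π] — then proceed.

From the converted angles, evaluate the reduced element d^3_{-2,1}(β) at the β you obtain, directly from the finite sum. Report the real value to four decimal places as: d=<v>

d=0.4030

Axis–angle → zyz. n̂ = (sinθₙcosφₙ, sinθₙsinφₙ, cosθₙ) = (+0.572900, +0.345519, +0.743237), ω = 1.6048.
R = I cosω + sinω [n̂]ₓ + (1−cosω) n̂n̂ᵀ gives
  R = [+0.305376, -0.538130, +0.785596; +0.947485, +0.089445, -0.307036; +0.094957, +0.838102, +0.537185]
β = atan2(√(R₁₃²+R₂₃²), R₃₃) = 1.003701; α = atan2(R₂₃, R₁₃) mod 2π = 5.910608; γ = atan2(R₃₂, −R₃₁) mod 2π = 1.683615
d^3_{-2,1}(β=1.0037) via the finite sum:
c=cos(1.003701/2)=0.876694, s=sin(1.003701/2)=0.481048; N=√[1·120·24·2]=75.894664
k∈{3,4} keeps every argument non-negative
  k=3: (−1)^0·75.8947/(12)·0.8767^3·0.4810^3 = +0.474396
  k=4: (−1)^1·75.8947/(24)·0.8767^1·0.4810^5 = -0.071415
d^3_{-2,1}(1.0037) = +0.474396 -0.071415 = +0.402980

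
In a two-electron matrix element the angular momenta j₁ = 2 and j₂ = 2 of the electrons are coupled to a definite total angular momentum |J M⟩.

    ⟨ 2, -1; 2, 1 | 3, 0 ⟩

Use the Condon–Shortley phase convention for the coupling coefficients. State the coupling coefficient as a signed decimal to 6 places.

triangle: 1!*3!*3!/8! = 36/40320
(j±m)!: 1!*3!*3!*1!*3!*3! = 1296
prefactor² = (2J+1)*Δ*N² = 81/10
  k=0: +1/(0!*1!*3!*3!*0!*0!) = 1/36
  k=1: −1/(1!*0!*2!*2!*1!*1!) = -1/4
Σ = -2/9  ⇒  CG² = 81/10*(-2/9)² = 2/5
CG = −√(2/5) = -0.632456

−√(2/5) = -0.632456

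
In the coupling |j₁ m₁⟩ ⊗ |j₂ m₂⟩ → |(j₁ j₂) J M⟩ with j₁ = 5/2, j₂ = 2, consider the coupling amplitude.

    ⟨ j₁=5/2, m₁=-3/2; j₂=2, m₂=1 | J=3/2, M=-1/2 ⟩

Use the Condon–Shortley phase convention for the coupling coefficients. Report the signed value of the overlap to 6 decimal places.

j₁+j₂−J=3  J+j₁−j₂=2  J−j₁+j₂=1  j₁+j₂+J+1=7
(j₁±m₁, j₂±m₂, J±M) = (1,4,3,1,1,2)
P² = 96/35
sum k=2..3:
  [2] +1/4 = 1/4
  [3] −1/6 = -1/6
S = 1/12
C² = P²·S² = 2/105 ; C = +0.138013

+0.138013  (= +√(2/105))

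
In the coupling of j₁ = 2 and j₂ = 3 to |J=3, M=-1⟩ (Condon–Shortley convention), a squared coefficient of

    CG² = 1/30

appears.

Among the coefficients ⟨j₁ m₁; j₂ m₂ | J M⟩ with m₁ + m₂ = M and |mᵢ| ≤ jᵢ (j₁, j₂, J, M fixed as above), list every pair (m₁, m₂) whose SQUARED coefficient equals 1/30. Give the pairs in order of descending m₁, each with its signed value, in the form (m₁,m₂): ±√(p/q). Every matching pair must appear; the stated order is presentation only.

Admissible pairs with m₁+m₂ = M = -1: (-2,1), (-1,0), (0,-1), (1,-2), (2,-3)
  (m₁,m₂)=(2,-3): CG² = 1/6, CG = +√(1/6)
  (m₁,m₂)=(1,-2): CG² = 1/4, CG = +√(1/4)
  (m₁,m₂)=(0,-1): CG² = 3/20, CG = −√(3/20)
  (m₁,m₂)=(-1,0): CG² = 1/30, CG = −√(1/30)   ← matches the target
  (m₁,m₂)=(-2,1): CG² = 2/5, CG = +√(2/5)
Pairs with CG² = 1/30: (-1,0): −√(1/30)

(-1,0): −√(1/30)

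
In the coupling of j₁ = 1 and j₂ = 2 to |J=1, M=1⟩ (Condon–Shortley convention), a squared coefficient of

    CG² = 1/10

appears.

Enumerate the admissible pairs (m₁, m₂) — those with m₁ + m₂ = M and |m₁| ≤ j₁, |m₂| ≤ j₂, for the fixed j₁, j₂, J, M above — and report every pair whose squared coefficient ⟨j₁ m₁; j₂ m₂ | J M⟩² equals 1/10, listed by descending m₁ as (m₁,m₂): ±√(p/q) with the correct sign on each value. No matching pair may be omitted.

(1,0): +√(1/10)

Admissible pairs with m₁+m₂ = M = 1: (-1,2), (0,1), (1,0)
  (m₁,m₂)=(1,0): CG² = 1/10, CG = +√(1/10)   ← matches the target
  (m₁,m₂)=(0,1): CG² = 3/10, CG = −√(3/10)
  (m₁,m₂)=(-1,2): CG² = 3/5, CG = +√(3/5)
Pairs with CG² = 1/10: (1,0): +√(1/10)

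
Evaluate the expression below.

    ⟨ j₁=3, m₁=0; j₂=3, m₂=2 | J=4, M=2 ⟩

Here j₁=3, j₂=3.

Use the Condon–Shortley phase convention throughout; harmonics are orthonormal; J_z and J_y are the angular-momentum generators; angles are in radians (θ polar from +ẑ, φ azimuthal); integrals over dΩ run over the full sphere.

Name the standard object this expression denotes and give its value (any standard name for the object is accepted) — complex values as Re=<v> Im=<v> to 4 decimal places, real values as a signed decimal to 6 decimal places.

This is a Clebsch–Gordan (vector-coupling) coefficient.
√[9·2!4!4!/11! · 3!3!5!1!6!2!] = √(124416/77)
  +(−1)^1/∏(1,1,2,4,2,0)! = -1/96  (running -1/96)
  +(−1)^2/∏(2,0,1,3,3,1)! = 1/72  (running 1/288)
⟨..|..⟩ = √(124416/77)·(1/288) = +0.139573

Clebsch–Gordan coefficient, +√(3/154) ≈ +0.139573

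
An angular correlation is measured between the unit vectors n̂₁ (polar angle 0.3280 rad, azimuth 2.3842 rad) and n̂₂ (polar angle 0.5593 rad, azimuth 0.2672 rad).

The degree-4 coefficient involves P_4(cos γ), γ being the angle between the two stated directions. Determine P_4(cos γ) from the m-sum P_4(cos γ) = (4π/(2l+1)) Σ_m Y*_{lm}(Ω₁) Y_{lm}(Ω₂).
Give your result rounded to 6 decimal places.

Addition theorem: P_4(cos γ) = (4π/9) Σ_m Y*_{lm}(Ω₁) Y_{lm}(Ω₂), m = −4…4:
  term(m=-4) = -0.00010 + 0.00014j   from Y*(Ω₁)=-0.00474 - 0.00053j, Y(Ω₂)=0.01688 - 0.03075j
  term(m=-3) = 0.00626 + 0.00043j   from Y*(Ω₁)=0.02556 + 0.03026j, Y(Ω₂)=0.11023 - 0.11386j
  term(m=-2) = -0.03198 - 0.06167j   from Y*(Ω₁)=0.01025 - 0.18279j, Y(Ω₂)=0.32656 - 0.19327j
  term(m=-1) = -0.10593 + 0.17426j   from Y*(Ω₁)=-0.34319 + 0.32449j, Y(Ω₂)=0.41645 - 0.11400j
  term(m=+0) = -0.02303 + 0.00000j   from Y*(Ω₁)=0.44702 + 0.00000j, Y(Ω₂)=-0.05153 + 0.00000j
  term(m=+1) = -0.10593 - 0.17426j   from Y*(Ω₁)=0.34319 + 0.32449j, Y(Ω₂)=-0.41645 - 0.11400j
  term(m=+2) = -0.03198 + 0.06167j   from Y*(Ω₁)=0.01025 + 0.18279j, Y(Ω₂)=0.32656 + 0.19327j
  term(m=+3) = 0.00626 - 0.00043j   from Y*(Ω₁)=-0.02556 + 0.03026j, Y(Ω₂)=-0.11023 - 0.11386j
  term(m=+4) = -0.00010 - 0.00014j   from Y*(Ω₁)=-0.00474 + 0.00053j, Y(Ω₂)=0.01688 + 0.03075j
Σ over m = -0.28652 + 0.00000j; ×(4π/9) → -0.40006 + 0.00000j. Real part: -0.400063

-0.400063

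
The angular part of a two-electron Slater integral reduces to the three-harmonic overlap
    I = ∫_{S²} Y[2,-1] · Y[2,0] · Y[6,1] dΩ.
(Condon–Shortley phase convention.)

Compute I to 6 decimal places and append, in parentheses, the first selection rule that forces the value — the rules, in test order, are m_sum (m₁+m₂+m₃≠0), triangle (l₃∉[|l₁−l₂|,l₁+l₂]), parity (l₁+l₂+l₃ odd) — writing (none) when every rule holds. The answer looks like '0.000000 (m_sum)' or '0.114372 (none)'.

triangle: need 0≤l₃≤4, have 6; I=0

0.000000 (triangle)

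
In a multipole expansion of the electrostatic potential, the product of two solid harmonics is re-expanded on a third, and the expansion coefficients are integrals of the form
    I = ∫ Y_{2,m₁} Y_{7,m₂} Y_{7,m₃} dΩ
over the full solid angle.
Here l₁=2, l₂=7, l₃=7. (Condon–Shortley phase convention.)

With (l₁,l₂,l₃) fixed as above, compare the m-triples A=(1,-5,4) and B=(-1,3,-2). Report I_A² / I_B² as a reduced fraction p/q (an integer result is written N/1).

1458/625

Same 2,7,7: normalisation and zero-m 3j drop out of the ratio.
A: Δ: 2! 2! 12! / 17! → 1/185640; sum: t=0:+1/14515200 t=1:−1/79833600 = 1/17740800; 3j²(2 7 7; 1 -5 4) = Δ·Π!·Σ² = 729/30940  (sign -1)
B: Δ: 2! 2! 12! / 17! → 1/185640; sum: t=1:−1/4354560 t=2:+1/1935360 = 1/3483648; 3j²(2 7 7; -1 3 -2) = Δ·Π!·Σ² = 125/12376  (sign -1)
I_A²/I_B² = (729/30940)/(125/12376) = 1458/625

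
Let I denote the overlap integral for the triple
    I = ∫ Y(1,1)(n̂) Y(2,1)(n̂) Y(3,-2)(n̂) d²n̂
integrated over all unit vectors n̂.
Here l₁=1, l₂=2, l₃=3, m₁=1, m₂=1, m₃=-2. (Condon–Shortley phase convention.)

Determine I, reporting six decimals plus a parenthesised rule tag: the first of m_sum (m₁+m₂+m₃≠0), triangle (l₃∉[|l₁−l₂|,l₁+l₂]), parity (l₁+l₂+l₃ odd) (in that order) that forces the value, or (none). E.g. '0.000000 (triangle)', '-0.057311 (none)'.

0.261169 (none)

Checks pass: Σm=0; 6 even; l₃=3∈[1,3].
(2·1+1)(2·2+1)(2·3+1) = 105
Δ: 0! 2! 4! / 7! → 1/105
sum: t=0:+1/4 = 1/4
3j²(1 2 3; 0 0 0) = Δ·Π!·Σ² = 3/35  (sign -1)
sum: t=0:+1/12 = 1/12
3j²(1 2 3; 1 1 -2) = Δ·Π!·Σ² = 2/21  (sign -1)
combine: 4πI² = 105·3/35·2/21 = 6/7
take √, sign +1: I = 0.26116903
No selection rule forces the value: the integral is nonzero (none).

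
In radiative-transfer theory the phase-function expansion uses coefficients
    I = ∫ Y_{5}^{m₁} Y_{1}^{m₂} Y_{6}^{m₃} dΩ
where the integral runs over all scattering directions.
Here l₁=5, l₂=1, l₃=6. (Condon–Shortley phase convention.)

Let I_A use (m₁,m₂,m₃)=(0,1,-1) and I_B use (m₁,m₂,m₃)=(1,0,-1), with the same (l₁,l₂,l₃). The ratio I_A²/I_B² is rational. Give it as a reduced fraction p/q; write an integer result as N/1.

l's match ⇒ only the (l;m) 3-j factors differ between A and B.
A: triangle coeff Δ(5,1,6) = 1/858; Σ_t [0,0]: t=0:+1/28800 = 1/28800; (3j)²=7/286 [(5 1 6; 0 1 -1)], sign=-1
B: triangle coeff Δ(5,1,6) = 1/858; Σ_t [0,0]: t=0:+1/17280 = 1/17280; (3j)²=35/858 [(5 1 6; 1 0 -1)], sign=-1
I_A²/I_B² = (7/286)/(35/858) = 3/5

3/5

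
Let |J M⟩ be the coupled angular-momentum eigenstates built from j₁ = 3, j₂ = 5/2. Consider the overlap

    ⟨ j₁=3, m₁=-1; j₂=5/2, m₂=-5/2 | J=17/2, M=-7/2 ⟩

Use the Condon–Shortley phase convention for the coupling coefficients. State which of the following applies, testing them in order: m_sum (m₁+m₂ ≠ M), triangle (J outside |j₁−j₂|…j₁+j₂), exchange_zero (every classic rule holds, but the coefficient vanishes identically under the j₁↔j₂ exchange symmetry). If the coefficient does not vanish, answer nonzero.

m-sum: m₁+m₂ = -1+(-5/2) = -7/2, M = -7/2  ✓
triangle: need |j₁−j₂| ≤ J ≤ j₁+j₂, i.e. J ∈ [1/2, 11/2]; J = 17/2 is outside ✗ ⇒ coefficient is 0

triangle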